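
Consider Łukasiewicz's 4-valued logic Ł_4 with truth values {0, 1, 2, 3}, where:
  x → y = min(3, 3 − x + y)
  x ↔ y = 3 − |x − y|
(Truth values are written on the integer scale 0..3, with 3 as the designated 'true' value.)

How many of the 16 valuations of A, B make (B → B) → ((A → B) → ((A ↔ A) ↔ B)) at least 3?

A = 0, B = 0 ↦ 0  <
A = 0, B = 1 ↦ 1  <
A = 0, B = 2 ↦ 2  <
A = 0, B = 3 ↦ 3  ≥
A = 1, B = 0 ↦ 1  <
A = 1, B = 1 ↦ 1  <
A = 1, B = 2 ↦ 2  <
A = 1, B = 3 ↦ 3  ≥
A = 2, B = 0 ↦ 2  <
A = 2, B = 1 ↦ 2  <
A = 2, B = 2 ↦ 2  <
A = 2, B = 3 ↦ 3  ≥
A = 3, B = 0 ↦ 3  ≥
A = 3, B = 1 ↦ 3  ≥
A = 3, B = 2 ↦ 3  ≥
A = 3, B = 3 ↦ 3  ≥
So 7 of the 16 assignments meet the threshold.

7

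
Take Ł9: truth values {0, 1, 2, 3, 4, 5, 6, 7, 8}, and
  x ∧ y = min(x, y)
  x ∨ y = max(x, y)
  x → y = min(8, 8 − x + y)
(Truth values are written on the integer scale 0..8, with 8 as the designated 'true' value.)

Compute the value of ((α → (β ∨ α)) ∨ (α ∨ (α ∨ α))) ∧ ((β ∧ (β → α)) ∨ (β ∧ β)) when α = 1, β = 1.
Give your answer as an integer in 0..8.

1

β ∨ α = 1 ∨ 1 = 1
α → (β ∨ α) = 1 → 1 = 8
α ∨ α = 1 ∨ 1 = 1
α ∨ (α ∨ α) = 1 ∨ 1 = 1
(α → (β ∨ α)) ∨ (α ∨ (α ∨ α)) = 8 ∨ 1 = 8
β → α = 1 → 1 = 8
β ∧ (β → α) = 1 ∧ 8 = 1
β ∧ β = 1 ∧ 1 = 1
(β ∧ (β → α)) ∨ (β ∧ β) = 1 ∨ 1 = 1
((α → (β ∨ α)) ∨ (α ∨ (α ∨ α))) ∧ ((β ∧ (β → α)) ∨ (β ∧ β)) = 8 ∧ 1 = 1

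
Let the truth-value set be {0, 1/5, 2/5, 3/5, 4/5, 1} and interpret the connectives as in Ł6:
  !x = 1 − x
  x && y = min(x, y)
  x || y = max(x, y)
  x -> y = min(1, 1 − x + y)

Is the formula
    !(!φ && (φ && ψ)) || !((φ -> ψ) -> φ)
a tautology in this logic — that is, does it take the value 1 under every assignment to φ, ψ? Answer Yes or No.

Counterexample: take φ = 1/5, ψ = 1/5.
!φ = !1/5 = 4/5
φ && ψ = 1/5 && 1/5 = 1/5
!φ && (φ && ψ) = 4/5 && 1/5 = 1/5
!(!φ && (φ && ψ)) = !1/5 = 4/5
φ -> ψ = 1/5 -> 1/5 = 1
(φ -> ψ) -> φ = 1 -> 1/5 = 1/5
!((φ -> ψ) -> φ) = !1/5 = 4/5
!(!φ && (φ && ψ)) || !((φ -> ψ) -> φ) = 4/5 || 4/5 = 4/5
This gives 4/5 ≠ 1.

No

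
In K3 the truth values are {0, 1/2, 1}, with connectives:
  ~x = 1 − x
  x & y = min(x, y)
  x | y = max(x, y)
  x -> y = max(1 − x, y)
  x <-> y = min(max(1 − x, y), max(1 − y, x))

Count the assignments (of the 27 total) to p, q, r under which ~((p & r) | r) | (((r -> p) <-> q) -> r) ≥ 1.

value 1: 19 assignments (counts)
value 1/2: 8 assignments
So 19 of the 27 assignments meet the threshold.

19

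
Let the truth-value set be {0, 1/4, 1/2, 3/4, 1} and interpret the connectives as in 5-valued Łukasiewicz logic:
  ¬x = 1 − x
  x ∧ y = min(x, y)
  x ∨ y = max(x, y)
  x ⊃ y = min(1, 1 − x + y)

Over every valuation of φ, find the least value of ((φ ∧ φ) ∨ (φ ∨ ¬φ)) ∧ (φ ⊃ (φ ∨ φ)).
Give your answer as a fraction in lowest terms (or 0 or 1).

1/2

Take φ = 1/2:
φ ∧ φ = 1/2 ∧ 1/2 = 1/2
¬φ = ¬1/2 = 1/2
φ ∨ ¬φ = 1/2 ∨ 1/2 = 1/2
(φ ∧ φ) ∨ (φ ∨ ¬φ) = 1/2 ∨ 1/2 = 1/2
φ ∨ φ = 1/2 ∨ 1/2 = 1/2
φ ⊃ (φ ∨ φ) = 1/2 ⊃ 1/2 = 1
((φ ∧ φ) ∨ (φ ∨ ¬φ)) ∧ (φ ⊃ (φ ∨ φ)) = 1/2 ∧ 1 = 1/2
No assignment yields a value below 1/2, so this is the minimum.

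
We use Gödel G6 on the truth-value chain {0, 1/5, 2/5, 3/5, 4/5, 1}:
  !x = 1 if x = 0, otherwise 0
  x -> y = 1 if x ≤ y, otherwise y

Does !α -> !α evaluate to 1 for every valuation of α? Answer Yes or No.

Yes

α = 0 ↦ 1
α = 1/5 ↦ 1
α = 2/5 ↦ 1
α = 3/5 ↦ 1
α = 4/5 ↦ 1
α = 1 ↦ 1
Every assignment gives a value ≥ 1.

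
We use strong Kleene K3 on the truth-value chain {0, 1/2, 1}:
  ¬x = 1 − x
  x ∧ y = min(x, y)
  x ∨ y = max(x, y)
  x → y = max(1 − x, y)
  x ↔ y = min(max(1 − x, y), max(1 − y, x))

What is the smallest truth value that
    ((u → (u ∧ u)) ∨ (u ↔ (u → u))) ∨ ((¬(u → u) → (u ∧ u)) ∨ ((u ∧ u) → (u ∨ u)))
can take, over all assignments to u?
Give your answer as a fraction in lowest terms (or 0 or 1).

Take u = 1/2:
u ∧ u = 1/2 ∧ 1/2 = 1/2
u → (u ∧ u) = 1/2 → 1/2 = 1/2
u → u = 1/2 → 1/2 = 1/2
u ↔ (u → u) = 1/2 ↔ 1/2 = 1/2
(u → (u ∧ u)) ∨ (u ↔ (u → u)) = 1/2 ∨ 1/2 = 1/2
u → u = 1/2 → 1/2 = 1/2
¬(u → u) = ¬1/2 = 1/2
u ∧ u = 1/2 ∧ 1/2 = 1/2
¬(u → u) → (u ∧ u) = 1/2 → 1/2 = 1/2
u ∧ u = 1/2 ∧ 1/2 = 1/2
u ∨ u = 1/2 ∨ 1/2 = 1/2
(u ∧ u) → (u ∨ u) = 1/2 → 1/2 = 1/2
(¬(u → u) → (u ∧ u)) ∨ ((u ∧ u) → (u ∨ u)) = 1/2 ∨ 1/2 = 1/2
((u → (u ∧ u)) ∨ (u ↔ (u → u))) ∨ ((¬(u → u) → (u ∧ u)) ∨ ((u ∧ u) → (u ∨ u))) = 1/2 ∨ 1/2 = 1/2
No assignment yields a value below 1/2, so this is the minimum.

1/2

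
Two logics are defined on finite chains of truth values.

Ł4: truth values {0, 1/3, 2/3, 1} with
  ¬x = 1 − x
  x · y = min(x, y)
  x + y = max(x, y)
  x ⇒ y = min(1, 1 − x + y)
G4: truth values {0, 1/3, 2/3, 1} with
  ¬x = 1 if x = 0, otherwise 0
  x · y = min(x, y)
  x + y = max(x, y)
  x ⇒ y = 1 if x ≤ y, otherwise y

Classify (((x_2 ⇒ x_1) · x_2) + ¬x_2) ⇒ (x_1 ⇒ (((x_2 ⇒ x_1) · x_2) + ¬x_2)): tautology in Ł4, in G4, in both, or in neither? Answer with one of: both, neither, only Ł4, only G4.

both

In Ł4: every assignment gives 1 — tautology.
In G4: every assignment gives 1 — tautology.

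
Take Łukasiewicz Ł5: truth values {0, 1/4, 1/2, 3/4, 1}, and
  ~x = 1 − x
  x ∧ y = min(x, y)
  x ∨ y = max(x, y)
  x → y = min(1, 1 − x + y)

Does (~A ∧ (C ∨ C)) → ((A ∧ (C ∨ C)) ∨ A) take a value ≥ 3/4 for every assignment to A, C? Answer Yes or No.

Counterexample: take A = 0, C = 1/2.
~A = ~0 = 1
C ∨ C = 1/2 ∨ 1/2 = 1/2
~A ∧ (C ∨ C) = 1 ∧ 1/2 = 1/2
C ∨ C = 1/2 ∨ 1/2 = 1/2
A ∧ (C ∨ C) = 0 ∧ 1/2 = 0
(A ∧ (C ∨ C)) ∨ A = 0 ∨ 0 = 0
(~A ∧ (C ∨ C)) → ((A ∧ (C ∨ C)) ∨ A) = 1/2 → 0 = 1/2
This gives 1/2, which is below 3/4.

No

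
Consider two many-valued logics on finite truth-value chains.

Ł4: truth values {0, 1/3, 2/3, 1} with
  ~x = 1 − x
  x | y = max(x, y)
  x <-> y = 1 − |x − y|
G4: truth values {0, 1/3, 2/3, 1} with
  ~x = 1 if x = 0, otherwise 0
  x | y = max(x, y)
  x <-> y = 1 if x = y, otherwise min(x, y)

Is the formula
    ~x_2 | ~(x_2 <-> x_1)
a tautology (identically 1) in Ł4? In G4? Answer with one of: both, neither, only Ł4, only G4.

neither

In Ł4: at x_1 = 0, x_2 = 1/3 the value is 2/3 — not a tautology.
In G4: at x_1 = 1/3, x_2 = 1/3 the value is 0 — not a tautology.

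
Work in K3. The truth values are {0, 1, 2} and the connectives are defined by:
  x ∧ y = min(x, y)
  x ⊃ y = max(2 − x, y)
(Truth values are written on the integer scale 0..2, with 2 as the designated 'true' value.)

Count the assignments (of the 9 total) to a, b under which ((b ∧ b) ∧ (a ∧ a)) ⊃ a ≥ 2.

7

a = 0, b = 0 ↦ 2  ≥
a = 0, b = 1 ↦ 2  ≥
a = 0, b = 2 ↦ 2  ≥
a = 1, b = 0 ↦ 2  ≥
a = 1, b = 1 ↦ 1  <
a = 1, b = 2 ↦ 1  <
a = 2, b = 0 ↦ 2  ≥
a = 2, b = 1 ↦ 2  ≥
a = 2, b = 2 ↦ 2  ≥
So 7 of the 9 assignments meet the threshold.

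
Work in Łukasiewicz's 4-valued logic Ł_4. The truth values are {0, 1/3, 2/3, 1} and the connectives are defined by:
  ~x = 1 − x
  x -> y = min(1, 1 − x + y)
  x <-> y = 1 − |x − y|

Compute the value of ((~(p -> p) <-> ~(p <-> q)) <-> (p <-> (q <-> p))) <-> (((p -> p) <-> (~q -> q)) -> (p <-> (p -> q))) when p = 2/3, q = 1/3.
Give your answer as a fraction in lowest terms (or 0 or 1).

2/3

p -> p = 2/3 -> 2/3 = 1
~(p -> p) = ~1 = 0
p <-> q = 2/3 <-> 1/3 = 2/3
~(p <-> q) = ~2/3 = 1/3
~(p -> p) <-> ~(p <-> q) = 0 <-> 1/3 = 2/3
q <-> p = 1/3 <-> 2/3 = 2/3
p <-> (q <-> p) = 2/3 <-> 2/3 = 1
(~(p -> p) <-> ~(p <-> q)) <-> (p <-> (q <-> p)) = 2/3 <-> 1 = 2/3
p -> p = 2/3 -> 2/3 = 1
~q = ~1/3 = 2/3
~q -> q = 2/3 -> 1/3 = 2/3
(p -> p) <-> (~q -> q) = 1 <-> 2/3 = 2/3
p -> q = 2/3 -> 1/3 = 2/3
p <-> (p -> q) = 2/3 <-> 2/3 = 1
((p -> p) <-> (~q -> q)) -> (p <-> (p -> q)) = 2/3 -> 1 = 1
((~(p -> p) <-> ~(p <-> q)) <-> (p <-> (q <-> p))) <-> (((p -> p) <-> (~q -> q)) -> (p <-> (p -> q))) = 2/3 <-> 1 = 2/3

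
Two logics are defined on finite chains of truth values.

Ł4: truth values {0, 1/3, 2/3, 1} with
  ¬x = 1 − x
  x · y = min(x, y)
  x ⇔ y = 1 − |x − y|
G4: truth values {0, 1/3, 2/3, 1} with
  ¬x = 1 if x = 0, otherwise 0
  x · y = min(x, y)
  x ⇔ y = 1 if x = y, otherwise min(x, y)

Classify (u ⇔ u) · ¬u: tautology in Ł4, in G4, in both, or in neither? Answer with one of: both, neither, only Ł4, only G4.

neither

In Ł4: at u = 1/3 the value is 2/3 — not a tautology.
In G4: at u = 1/3 the value is 0 — not a tautology.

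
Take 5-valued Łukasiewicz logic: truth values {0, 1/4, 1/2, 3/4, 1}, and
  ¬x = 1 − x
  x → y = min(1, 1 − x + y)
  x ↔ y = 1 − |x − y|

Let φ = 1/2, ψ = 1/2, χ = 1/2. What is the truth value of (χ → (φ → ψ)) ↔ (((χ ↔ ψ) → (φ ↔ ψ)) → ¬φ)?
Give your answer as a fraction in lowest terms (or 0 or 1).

1/2

φ → ψ = 1/2 → 1/2 = 1
χ → (φ → ψ) = 1/2 → 1 = 1
χ ↔ ψ = 1/2 ↔ 1/2 = 1
φ ↔ ψ = 1/2 ↔ 1/2 = 1
(χ ↔ ψ) → (φ ↔ ψ) = 1 → 1 = 1
¬φ = ¬1/2 = 1/2
((χ ↔ ψ) → (φ ↔ ψ)) → ¬φ = 1 → 1/2 = 1/2
(χ → (φ → ψ)) ↔ (((χ ↔ ψ) → (φ ↔ ψ)) → ¬φ) = 1 ↔ 1/2 = 1/2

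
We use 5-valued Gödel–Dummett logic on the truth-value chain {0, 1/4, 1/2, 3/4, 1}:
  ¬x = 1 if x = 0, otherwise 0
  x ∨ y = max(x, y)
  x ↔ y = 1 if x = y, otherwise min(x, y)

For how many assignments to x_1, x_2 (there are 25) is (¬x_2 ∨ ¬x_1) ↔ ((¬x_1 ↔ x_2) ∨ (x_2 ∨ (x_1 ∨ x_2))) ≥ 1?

value 1: 5 assignments (counts)
value 3/4: 1 assignment
value 1/2: 1 assignment
value 1/4: 1 assignment
value 0: 17 assignments
So 5 of the 25 assignments meet the threshold.

5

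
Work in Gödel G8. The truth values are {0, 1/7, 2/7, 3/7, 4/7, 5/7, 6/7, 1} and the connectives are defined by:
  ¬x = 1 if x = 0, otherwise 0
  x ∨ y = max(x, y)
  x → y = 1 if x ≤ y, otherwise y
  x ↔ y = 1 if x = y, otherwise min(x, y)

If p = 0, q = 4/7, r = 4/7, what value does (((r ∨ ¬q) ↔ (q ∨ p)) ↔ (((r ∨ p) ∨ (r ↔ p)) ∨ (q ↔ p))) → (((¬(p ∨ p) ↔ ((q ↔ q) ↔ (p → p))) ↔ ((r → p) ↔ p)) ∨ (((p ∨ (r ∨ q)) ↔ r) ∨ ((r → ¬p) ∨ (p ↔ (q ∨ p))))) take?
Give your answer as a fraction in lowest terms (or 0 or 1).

¬q = ¬4/7 = 0
r ∨ ¬q = 4/7 ∨ 0 = 4/7
q ∨ p = 4/7 ∨ 0 = 4/7
(r ∨ ¬q) ↔ (q ∨ p) = 4/7 ↔ 4/7 = 1
r ∨ p = 4/7 ∨ 0 = 4/7
r ↔ p = 4/7 ↔ 0 = 0
(r ∨ p) ∨ (r ↔ p) = 4/7 ∨ 0 = 4/7
q ↔ p = 4/7 ↔ 0 = 0
((r ∨ p) ∨ (r ↔ p)) ∨ (q ↔ p) = 4/7 ∨ 0 = 4/7
((r ∨ ¬q) ↔ (q ∨ p)) ↔ (((r ∨ p) ∨ (r ↔ p)) ∨ (q ↔ p)) = 1 ↔ 4/7 = 4/7
p ∨ p = 0 ∨ 0 = 0
¬(p ∨ p) = ¬0 = 1
q ↔ q = 4/7 ↔ 4/7 = 1
p → p = 0 → 0 = 1
(q ↔ q) ↔ (p → p) = 1 ↔ 1 = 1
¬(p ∨ p) ↔ ((q ↔ q) ↔ (p → p)) = 1 ↔ 1 = 1
r → p = 4/7 → 0 = 0
(r → p) ↔ p = 0 ↔ 0 = 1
(¬(p ∨ p) ↔ ((q ↔ q) ↔ (p → p))) ↔ ((r → p) ↔ p) = 1 ↔ 1 = 1
r ∨ q = 4/7 ∨ 4/7 = 4/7
p ∨ (r ∨ q) = 0 ∨ 4/7 = 4/7
(p ∨ (r ∨ q)) ↔ r = 4/7 ↔ 4/7 = 1
¬p = ¬0 = 1
r → ¬p = 4/7 → 1 = 1
q ∨ p = 4/7 ∨ 0 = 4/7
p ↔ (q ∨ p) = 0 ↔ 4/7 = 0
(r → ¬p) ∨ (p ↔ (q ∨ p)) = 1 ∨ 0 = 1
((p ∨ (r ∨ q)) ↔ r) ∨ ((r → ¬p) ∨ (p ↔ (q ∨ p))) = 1 ∨ 1 = 1
((¬(p ∨ p) ↔ ((q ↔ q) ↔ (p → p))) ↔ ((r → p) ↔ p)) ∨ (((p ∨ (r ∨ q)) ↔ r) ∨ ((r → ¬p) ∨ (p ↔ (q ∨ p)))) = 1 ∨ 1 = 1
(((r ∨ ¬q) ↔ (q ∨ p)) ↔ (((r ∨ p) ∨ (r ↔ p)) ∨ (q ↔ p))) → (((¬(p ∨ p) ↔ ((q ↔ q) ↔ (p → p))) ↔ ((r → p) ↔ p)) ∨ (((p ∨ (r ∨ q)) ↔ r) ∨ ((r → ¬p) ∨ (p ↔ (q ∨ p))))) = 4/7 → 1 = 1

1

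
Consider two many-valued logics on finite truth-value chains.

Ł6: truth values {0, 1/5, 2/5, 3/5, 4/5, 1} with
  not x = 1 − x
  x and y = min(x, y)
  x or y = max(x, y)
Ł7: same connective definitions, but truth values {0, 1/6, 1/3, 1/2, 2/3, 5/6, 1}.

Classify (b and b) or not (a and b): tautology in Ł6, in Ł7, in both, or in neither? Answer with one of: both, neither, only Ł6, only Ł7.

neither

In Ł6: at a = 1/5, b = 1/5 the value is 4/5 — not a tautology.
In Ł7: at a = 1/6, b = 1/6 the value is 5/6 — not a tautology.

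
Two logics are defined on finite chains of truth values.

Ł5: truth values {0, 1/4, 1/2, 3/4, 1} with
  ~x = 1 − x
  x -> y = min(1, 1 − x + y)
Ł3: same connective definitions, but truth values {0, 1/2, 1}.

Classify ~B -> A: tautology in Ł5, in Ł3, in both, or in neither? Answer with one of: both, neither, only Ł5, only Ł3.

neither

In Ł5: at A = 0, B = 0 the value is 0 — not a tautology.
In Ł3: at A = 0, B = 0 the value is 0 — not a tautology.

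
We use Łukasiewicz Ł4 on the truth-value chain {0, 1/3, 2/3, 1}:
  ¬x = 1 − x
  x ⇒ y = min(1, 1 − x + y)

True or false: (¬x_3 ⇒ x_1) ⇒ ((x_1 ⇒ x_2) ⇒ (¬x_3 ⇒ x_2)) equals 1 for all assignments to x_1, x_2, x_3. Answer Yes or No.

At x_1 = 1/3, x_2 = 1, x_3 = 1/3, for instance:
¬x_3 = ¬1/3 = 2/3
¬x_3 ⇒ x_1 = 2/3 ⇒ 1/3 = 2/3
x_1 ⇒ x_2 = 1/3 ⇒ 1 = 1
¬x_3 ⇒ x_2 = 2/3 ⇒ 1 = 1
(x_1 ⇒ x_2) ⇒ (¬x_3 ⇒ x_2) = 1 ⇒ 1 = 1
(¬x_3 ⇒ x_1) ⇒ ((x_1 ⇒ x_2) ⇒ (¬x_3 ⇒ x_2)) = 2/3 ⇒ 1 = 1
and checking the remaining 63 assignments likewise gives ≥ 1 in every case.

Yes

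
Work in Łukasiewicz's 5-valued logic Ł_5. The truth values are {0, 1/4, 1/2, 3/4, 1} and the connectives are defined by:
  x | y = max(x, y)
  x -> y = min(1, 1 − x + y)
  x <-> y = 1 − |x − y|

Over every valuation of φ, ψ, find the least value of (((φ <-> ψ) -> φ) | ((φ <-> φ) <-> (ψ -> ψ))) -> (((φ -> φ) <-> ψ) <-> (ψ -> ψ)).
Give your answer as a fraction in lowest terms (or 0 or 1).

0

Take φ = 0, ψ = 0:
φ <-> ψ = 0 <-> 0 = 1
(φ <-> ψ) -> φ = 1 -> 0 = 0
φ <-> φ = 0 <-> 0 = 1
ψ -> ψ = 0 -> 0 = 1
(φ <-> φ) <-> (ψ -> ψ) = 1 <-> 1 = 1
((φ <-> ψ) -> φ) | ((φ <-> φ) <-> (ψ -> ψ)) = 0 | 1 = 1
φ -> φ = 0 -> 0 = 1
(φ -> φ) <-> ψ = 1 <-> 0 = 0
ψ -> ψ = 0 -> 0 = 1
((φ -> φ) <-> ψ) <-> (ψ -> ψ) = 0 <-> 1 = 0
(((φ <-> ψ) -> φ) | ((φ <-> φ) <-> (ψ -> ψ))) -> (((φ -> φ) <-> ψ) <-> (ψ -> ψ)) = 1 -> 0 = 0
No assignment yields a value below 0, so this is the minimum.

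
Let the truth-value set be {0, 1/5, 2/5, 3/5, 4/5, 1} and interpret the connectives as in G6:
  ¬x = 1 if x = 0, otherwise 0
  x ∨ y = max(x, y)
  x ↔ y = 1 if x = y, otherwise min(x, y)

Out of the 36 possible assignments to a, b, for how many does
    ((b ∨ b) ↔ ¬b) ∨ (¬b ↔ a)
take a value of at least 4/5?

value 1: 6 assignments (counts)
value 4/5: 1 assignment (counts)
value 3/5: 1 assignment
value 2/5: 1 assignment
value 1/5: 1 assignment
value 0: 26 assignments
So 7 of the 36 assignments meet the threshold.

7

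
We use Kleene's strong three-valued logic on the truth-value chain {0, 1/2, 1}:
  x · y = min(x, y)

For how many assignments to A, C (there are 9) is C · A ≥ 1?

A = 0, C = 0 ↦ 0  <
A = 0, C = 1/2 ↦ 0  <
A = 0, C = 1 ↦ 0  <
A = 1/2, C = 0 ↦ 0  <
A = 1/2, C = 1/2 ↦ 1/2  <
A = 1/2, C = 1 ↦ 1/2  <
A = 1, C = 0 ↦ 0  <
A = 1, C = 1/2 ↦ 1/2  <
A = 1, C = 1 ↦ 1  ≥
So 1 of the 9 assignments meets the threshold.

1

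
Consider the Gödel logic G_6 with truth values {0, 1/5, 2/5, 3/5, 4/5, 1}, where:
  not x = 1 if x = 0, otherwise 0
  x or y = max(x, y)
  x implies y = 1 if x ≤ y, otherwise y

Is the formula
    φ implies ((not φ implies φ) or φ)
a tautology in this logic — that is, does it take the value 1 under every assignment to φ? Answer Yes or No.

Yes

φ = 0 ↦ 1
φ = 1/5 ↦ 1
φ = 2/5 ↦ 1
φ = 3/5 ↦ 1
φ = 4/5 ↦ 1
φ = 1 ↦ 1
Every assignment gives a value ≥ 1.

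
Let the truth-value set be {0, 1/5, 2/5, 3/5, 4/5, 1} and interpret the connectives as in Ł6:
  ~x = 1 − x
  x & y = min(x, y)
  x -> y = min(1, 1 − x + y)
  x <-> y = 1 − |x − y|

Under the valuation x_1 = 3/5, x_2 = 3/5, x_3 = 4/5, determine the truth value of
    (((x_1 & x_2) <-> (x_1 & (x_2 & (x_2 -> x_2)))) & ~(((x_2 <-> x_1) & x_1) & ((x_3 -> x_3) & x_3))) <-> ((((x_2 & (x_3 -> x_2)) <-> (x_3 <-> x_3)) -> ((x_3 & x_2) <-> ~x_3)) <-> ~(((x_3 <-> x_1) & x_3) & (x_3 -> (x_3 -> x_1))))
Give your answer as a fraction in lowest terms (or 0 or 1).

x_1 & x_2 = 3/5 & 3/5 = 3/5
x_2 -> x_2 = 3/5 -> 3/5 = 1
x_2 & (x_2 -> x_2) = 3/5 & 1 = 3/5
x_1 & (x_2 & (x_2 -> x_2)) = 3/5 & 3/5 = 3/5
(x_1 & x_2) <-> (x_1 & (x_2 & (x_2 -> x_2))) = 3/5 <-> 3/5 = 1
x_2 <-> x_1 = 3/5 <-> 3/5 = 1
(x_2 <-> x_1) & x_1 = 1 & 3/5 = 3/5
x_3 -> x_3 = 4/5 -> 4/5 = 1
(x_3 -> x_3) & x_3 = 1 & 4/5 = 4/5
((x_2 <-> x_1) & x_1) & ((x_3 -> x_3) & x_3) = 3/5 & 4/5 = 3/5
~(((x_2 <-> x_1) & x_1) & ((x_3 -> x_3) & x_3)) = ~3/5 = 2/5
((x_1 & x_2) <-> (x_1 & (x_2 & (x_2 -> x_2)))) & ~(((x_2 <-> x_1) & x_1) & ((x_3 -> x_3) & x_3)) = 1 & 2/5 = 2/5
x_3 -> x_2 = 4/5 -> 3/5 = 4/5
x_2 & (x_3 -> x_2) = 3/5 & 4/5 = 3/5
x_3 <-> x_3 = 4/5 <-> 4/5 = 1
(x_2 & (x_3 -> x_2)) <-> (x_3 <-> x_3) = 3/5 <-> 1 = 3/5
x_3 & x_2 = 4/5 & 3/5 = 3/5
~x_3 = ~4/5 = 1/5
(x_3 & x_2) <-> ~x_3 = 3/5 <-> 1/5 = 3/5
((x_2 & (x_3 -> x_2)) <-> (x_3 <-> x_3)) -> ((x_3 & x_2) <-> ~x_3) = 3/5 -> 3/5 = 1
x_3 <-> x_1 = 4/5 <-> 3/5 = 4/5
(x_3 <-> x_1) & x_3 = 4/5 & 4/5 = 4/5
x_3 -> x_1 = 4/5 -> 3/5 = 4/5
x_3 -> (x_3 -> x_1) = 4/5 -> 4/5 = 1
((x_3 <-> x_1) & x_3) & (x_3 -> (x_3 -> x_1)) = 4/5 & 1 = 4/5
~(((x_3 <-> x_1) & x_3) & (x_3 -> (x_3 -> x_1))) = ~4/5 = 1/5
(((x_2 & (x_3 -> x_2)) <-> (x_3 <-> x_3)) -> ((x_3 & x_2) <-> ~x_3)) <-> ~(((x_3 <-> x_1) & x_3) & (x_3 -> (x_3 -> x_1))) = 1 <-> 1/5 = 1/5
(((x_1 & x_2) <-> (x_1 & (x_2 & (x_2 -> x_2)))) & ~(((x_2 <-> x_1) & x_1) & ((x_3 -> x_3) & x_3))) <-> ((((x_2 & (x_3 -> x_2)) <-> (x_3 <-> x_3)) -> ((x_3 & x_2) <-> ~x_3)) <-> ~(((x_3 <-> x_1) & x_3) & (x_3 -> (x_3 -> x_1)))) = 2/5 <-> 1/5 = 4/5

4/5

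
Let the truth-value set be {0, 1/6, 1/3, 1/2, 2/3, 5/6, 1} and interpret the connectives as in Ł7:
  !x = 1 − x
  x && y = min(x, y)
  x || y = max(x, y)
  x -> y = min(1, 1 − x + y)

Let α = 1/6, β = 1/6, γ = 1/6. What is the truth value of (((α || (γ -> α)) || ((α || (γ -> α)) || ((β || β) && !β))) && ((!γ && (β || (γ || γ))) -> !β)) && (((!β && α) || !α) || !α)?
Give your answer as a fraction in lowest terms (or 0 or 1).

γ -> α = 1/6 -> 1/6 = 1
α || (γ -> α) = 1/6 || 1 = 1
γ -> α = 1/6 -> 1/6 = 1
α || (γ -> α) = 1/6 || 1 = 1
β || β = 1/6 || 1/6 = 1/6
!β = !1/6 = 5/6
(β || β) && !β = 1/6 && 5/6 = 1/6
(α || (γ -> α)) || ((β || β) && !β) = 1 || 1/6 = 1
(α || (γ -> α)) || ((α || (γ -> α)) || ((β || β) && !β)) = 1 || 1 = 1
!γ = !1/6 = 5/6
γ || γ = 1/6 || 1/6 = 1/6
β || (γ || γ) = 1/6 || 1/6 = 1/6
!γ && (β || (γ || γ)) = 5/6 && 1/6 = 1/6
!β = !1/6 = 5/6
(!γ && (β || (γ || γ))) -> !β = 1/6 -> 5/6 = 1
((α || (γ -> α)) || ((α || (γ -> α)) || ((β || β) && !β))) && ((!γ && (β || (γ || γ))) -> !β) = 1 && 1 = 1
!β = !1/6 = 5/6
!β && α = 5/6 && 1/6 = 1/6
!α = !1/6 = 5/6
(!β && α) || !α = 1/6 || 5/6 = 5/6
!α = !1/6 = 5/6
((!β && α) || !α) || !α = 5/6 || 5/6 = 5/6
(((α || (γ -> α)) || ((α || (γ -> α)) || ((β || β) && !β))) && ((!γ && (β || (γ || γ))) -> !β)) && (((!β && α) || !α) || !α) = 1 && 5/6 = 5/6

5/6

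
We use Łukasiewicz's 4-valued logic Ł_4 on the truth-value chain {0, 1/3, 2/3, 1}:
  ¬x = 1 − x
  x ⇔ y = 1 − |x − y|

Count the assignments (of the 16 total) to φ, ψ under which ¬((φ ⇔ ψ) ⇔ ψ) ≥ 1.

φ = 0, ψ = 0 ↦ 1  ≥
φ = 0, ψ = 1/3 ↦ 1/3  <
φ = 0, ψ = 2/3 ↦ 1/3  <
φ = 0, ψ = 1 ↦ 1  ≥
φ = 1/3, ψ = 0 ↦ 2/3  <
φ = 1/3, ψ = 1/3 ↦ 2/3  <
φ = 1/3, ψ = 2/3 ↦ 0  <
φ = 1/3, ψ = 1 ↦ 2/3  <
φ = 2/3, ψ = 0 ↦ 1/3  <
φ = 2/3, ψ = 1/3 ↦ 1/3  <
φ = 2/3, ψ = 2/3 ↦ 1/3  <
φ = 2/3, ψ = 1 ↦ 1/3  <
φ = 1, ψ = 0 ↦ 0  <
φ = 1, ψ = 1/3 ↦ 0  <
φ = 1, ψ = 2/3 ↦ 0  <
φ = 1, ψ = 1 ↦ 0  <
So 2 of the 16 assignments meet the threshold.

2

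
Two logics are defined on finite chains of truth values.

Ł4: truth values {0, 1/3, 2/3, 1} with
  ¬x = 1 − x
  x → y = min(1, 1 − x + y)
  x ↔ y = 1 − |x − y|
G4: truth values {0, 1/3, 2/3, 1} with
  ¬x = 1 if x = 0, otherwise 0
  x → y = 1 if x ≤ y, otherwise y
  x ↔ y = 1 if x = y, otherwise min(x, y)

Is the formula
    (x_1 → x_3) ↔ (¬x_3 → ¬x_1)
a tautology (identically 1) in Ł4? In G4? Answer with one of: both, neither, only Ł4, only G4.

only Ł4

In Ł4: every assignment gives 1 — tautology.
In G4: at x_1 = 2/3, x_3 = 1/3 the value is 1/3 — not a tautology.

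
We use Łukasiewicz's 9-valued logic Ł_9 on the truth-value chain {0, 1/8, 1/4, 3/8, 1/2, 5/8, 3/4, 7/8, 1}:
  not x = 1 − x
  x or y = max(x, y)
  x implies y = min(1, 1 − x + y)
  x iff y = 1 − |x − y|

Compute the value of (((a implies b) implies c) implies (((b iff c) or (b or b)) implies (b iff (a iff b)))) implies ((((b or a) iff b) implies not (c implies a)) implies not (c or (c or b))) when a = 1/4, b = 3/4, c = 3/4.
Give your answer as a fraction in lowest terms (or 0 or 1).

3/4

a implies b = 1/4 implies 3/4 = 1
(a implies b) implies c = 1 implies 3/4 = 3/4
b iff c = 3/4 iff 3/4 = 1
b or b = 3/4 or 3/4 = 3/4
(b iff c) or (b or b) = 1 or 3/4 = 1
a iff b = 1/4 iff 3/4 = 1/2
b iff (a iff b) = 3/4 iff 1/2 = 3/4
((b iff c) or (b or b)) implies (b iff (a iff b)) = 1 implies 3/4 = 3/4
((a implies b) implies c) implies (((b iff c) or (b or b)) implies (b iff (a iff b))) = 3/4 implies 3/4 = 1
b or a = 3/4 or 1/4 = 3/4
(b or a) iff b = 3/4 iff 3/4 = 1
c implies a = 3/4 implies 1/4 = 1/2
not (c implies a) = not 1/2 = 1/2
((b or a) iff b) implies not (c implies a) = 1 implies 1/2 = 1/2
c or b = 3/4 or 3/4 = 3/4
c or (c or b) = 3/4 or 3/4 = 3/4
not (c or (c or b)) = not 3/4 = 1/4
(((b or a) iff b) implies not (c implies a)) implies not (c or (c or b)) = 1/2 implies 1/4 = 3/4
(((a implies b) implies c) implies (((b iff c) or (b or b)) implies (b iff (a iff b)))) implies ((((b or a) iff b) implies not (c implies a)) implies not (c or (c or b))) = 1 implies 3/4 = 3/4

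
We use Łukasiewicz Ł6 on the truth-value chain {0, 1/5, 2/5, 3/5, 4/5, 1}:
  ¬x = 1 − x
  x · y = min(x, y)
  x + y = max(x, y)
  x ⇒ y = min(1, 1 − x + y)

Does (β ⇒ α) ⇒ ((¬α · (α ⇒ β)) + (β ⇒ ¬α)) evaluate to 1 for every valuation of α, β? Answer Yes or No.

No

Counterexample: take α = 3/5, β = 3/5.
β ⇒ α = 3/5 ⇒ 3/5 = 1
¬α = ¬3/5 = 2/5
α ⇒ β = 3/5 ⇒ 3/5 = 1
¬α · (α ⇒ β) = 2/5 · 1 = 2/5
¬α = ¬3/5 = 2/5
β ⇒ ¬α = 3/5 ⇒ 2/5 = 4/5
(¬α · (α ⇒ β)) + (β ⇒ ¬α) = 2/5 + 4/5 = 4/5
(β ⇒ α) ⇒ ((¬α · (α ⇒ β)) + (β ⇒ ¬α)) = 1 ⇒ 4/5 = 4/5
This gives 4/5 ≠ 1.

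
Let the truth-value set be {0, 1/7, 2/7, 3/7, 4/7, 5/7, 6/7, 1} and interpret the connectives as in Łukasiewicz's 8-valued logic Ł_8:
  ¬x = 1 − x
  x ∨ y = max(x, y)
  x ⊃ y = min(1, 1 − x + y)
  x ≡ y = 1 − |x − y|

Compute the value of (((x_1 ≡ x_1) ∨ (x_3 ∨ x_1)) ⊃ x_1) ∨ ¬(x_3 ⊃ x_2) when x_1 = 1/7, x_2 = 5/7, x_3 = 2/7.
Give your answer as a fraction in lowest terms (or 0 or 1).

x_1 ≡ x_1 = 1/7 ≡ 1/7 = 1
x_3 ∨ x_1 = 2/7 ∨ 1/7 = 2/7
(x_1 ≡ x_1) ∨ (x_3 ∨ x_1) = 1 ∨ 2/7 = 1
((x_1 ≡ x_1) ∨ (x_3 ∨ x_1)) ⊃ x_1 = 1 ⊃ 1/7 = 1/7
x_3 ⊃ x_2 = 2/7 ⊃ 5/7 = 1
¬(x_3 ⊃ x_2) = ¬1 = 0
(((x_1 ≡ x_1) ∨ (x_3 ∨ x_1)) ⊃ x_1) ∨ ¬(x_3 ⊃ x_2) = 1/7 ∨ 0 = 1/7

1/7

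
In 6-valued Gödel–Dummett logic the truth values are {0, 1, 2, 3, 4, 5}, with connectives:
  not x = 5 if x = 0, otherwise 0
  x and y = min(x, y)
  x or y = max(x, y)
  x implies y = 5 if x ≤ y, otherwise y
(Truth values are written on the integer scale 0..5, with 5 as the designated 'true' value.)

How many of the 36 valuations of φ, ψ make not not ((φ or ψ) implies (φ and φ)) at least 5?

31

value 5: 31 assignments (counts)
value 0: 5 assignments
So 31 of the 36 assignments meet the threshold.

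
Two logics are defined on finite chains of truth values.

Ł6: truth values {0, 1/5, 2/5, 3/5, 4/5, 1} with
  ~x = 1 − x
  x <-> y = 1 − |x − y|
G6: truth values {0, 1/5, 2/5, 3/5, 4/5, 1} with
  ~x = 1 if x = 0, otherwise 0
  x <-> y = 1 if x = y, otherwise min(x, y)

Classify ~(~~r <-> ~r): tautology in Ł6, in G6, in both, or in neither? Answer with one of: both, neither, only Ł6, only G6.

only G6

In Ł6: at r = 1/5 the value is 3/5 — not a tautology.
In G6: every assignment gives 1 — tautology.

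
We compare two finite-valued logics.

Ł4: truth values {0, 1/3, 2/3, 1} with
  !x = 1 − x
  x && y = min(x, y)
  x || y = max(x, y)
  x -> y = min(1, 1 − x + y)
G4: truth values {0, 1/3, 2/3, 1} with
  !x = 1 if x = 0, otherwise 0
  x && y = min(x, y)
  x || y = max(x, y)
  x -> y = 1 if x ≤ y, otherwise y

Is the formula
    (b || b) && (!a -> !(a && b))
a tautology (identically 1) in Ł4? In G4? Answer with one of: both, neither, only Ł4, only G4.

neither

In Ł4: at a = 0, b = 0 the value is 0 — not a tautology.
In G4: at a = 0, b = 0 the value is 0 — not a tautology.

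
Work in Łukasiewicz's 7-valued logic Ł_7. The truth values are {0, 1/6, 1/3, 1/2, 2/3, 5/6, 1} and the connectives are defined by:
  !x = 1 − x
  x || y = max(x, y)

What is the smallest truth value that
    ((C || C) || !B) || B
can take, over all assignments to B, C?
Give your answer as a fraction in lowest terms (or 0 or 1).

Take B = 1/2, C = 0:
C || C = 0 || 0 = 0
!B = !1/2 = 1/2
(C || C) || !B = 0 || 1/2 = 1/2
((C || C) || !B) || B = 1/2 || 1/2 = 1/2
No assignment yields a value below 1/2, so this is the minimum.

1/2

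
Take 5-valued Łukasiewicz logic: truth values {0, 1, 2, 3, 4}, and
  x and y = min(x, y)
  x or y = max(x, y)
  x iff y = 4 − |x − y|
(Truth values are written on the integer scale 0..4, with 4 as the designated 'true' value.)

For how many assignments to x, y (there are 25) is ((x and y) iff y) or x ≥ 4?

15

value 4: 15 assignments (counts)
value 3: 4 assignments
value 2: 3 assignments
value 1: 2 assignments
value 0: 1 assignment
So 15 of the 25 assignments meet the threshold.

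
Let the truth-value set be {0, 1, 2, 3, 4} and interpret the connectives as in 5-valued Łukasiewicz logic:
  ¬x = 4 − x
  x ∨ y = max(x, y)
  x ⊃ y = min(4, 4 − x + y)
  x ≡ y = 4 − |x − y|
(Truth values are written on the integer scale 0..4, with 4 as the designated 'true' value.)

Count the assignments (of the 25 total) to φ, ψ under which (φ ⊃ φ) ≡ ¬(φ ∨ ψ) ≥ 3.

4

value 4: 1 assignment (counts)
value 3: 3 assignments (counts)
value 2: 5 assignments
value 1: 7 assignments
value 0: 9 assignments
So 4 of the 25 assignments meet the threshold.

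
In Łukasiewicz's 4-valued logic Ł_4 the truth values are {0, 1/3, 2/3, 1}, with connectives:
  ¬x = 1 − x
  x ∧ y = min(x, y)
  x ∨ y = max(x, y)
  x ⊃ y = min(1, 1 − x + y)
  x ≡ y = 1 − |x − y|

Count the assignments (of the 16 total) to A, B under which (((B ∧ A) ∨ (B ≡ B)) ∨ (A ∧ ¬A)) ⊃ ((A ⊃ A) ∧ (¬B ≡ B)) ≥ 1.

A = 0, B = 0 ↦ 0  <
A = 0, B = 1/3 ↦ 2/3  <
A = 0, B = 2/3 ↦ 2/3  <
A = 0, B = 1 ↦ 0  <
A = 1/3, B = 0 ↦ 0  <
A = 1/3, B = 1/3 ↦ 2/3  <
A = 1/3, B = 2/3 ↦ 2/3  <
A = 1/3, B = 1 ↦ 0  <
A = 2/3, B = 0 ↦ 0  <
A = 2/3, B = 1/3 ↦ 2/3  <
A = 2/3, B = 2/3 ↦ 2/3  <
A = 2/3, B = 1 ↦ 0  <
A = 1, B = 0 ↦ 0  <
A = 1, B = 1/3 ↦ 2/3  <
A = 1, B = 2/3 ↦ 2/3  <
A = 1, B = 1 ↦ 0  <
So 0 of the 16 assignments meet the threshold.

0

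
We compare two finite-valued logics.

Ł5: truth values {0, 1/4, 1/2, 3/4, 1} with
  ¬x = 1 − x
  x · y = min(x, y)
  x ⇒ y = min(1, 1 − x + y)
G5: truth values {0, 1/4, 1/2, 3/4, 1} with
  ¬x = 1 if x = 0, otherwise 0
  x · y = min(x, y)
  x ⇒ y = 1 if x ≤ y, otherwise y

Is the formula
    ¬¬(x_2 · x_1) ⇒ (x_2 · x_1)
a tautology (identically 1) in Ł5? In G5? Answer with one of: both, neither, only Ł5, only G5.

only Ł5

In Ł5: every assignment gives 1 — tautology.
In G5: at x_1 = 1/4, x_2 = 1/4 the value is 1/4 — not a tautology.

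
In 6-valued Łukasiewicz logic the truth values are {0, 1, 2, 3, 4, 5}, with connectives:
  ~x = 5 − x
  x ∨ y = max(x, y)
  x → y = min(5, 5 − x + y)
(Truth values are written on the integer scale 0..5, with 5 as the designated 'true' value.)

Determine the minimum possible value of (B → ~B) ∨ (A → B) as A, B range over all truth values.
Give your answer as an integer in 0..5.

Take A = 4, B = 3:
~B = ~3 = 2
B → ~B = 3 → 2 = 4
A → B = 4 → 3 = 4
(B → ~B) ∨ (A → B) = 4 ∨ 4 = 4
No assignment yields a value below 4, so this is the minimum.

4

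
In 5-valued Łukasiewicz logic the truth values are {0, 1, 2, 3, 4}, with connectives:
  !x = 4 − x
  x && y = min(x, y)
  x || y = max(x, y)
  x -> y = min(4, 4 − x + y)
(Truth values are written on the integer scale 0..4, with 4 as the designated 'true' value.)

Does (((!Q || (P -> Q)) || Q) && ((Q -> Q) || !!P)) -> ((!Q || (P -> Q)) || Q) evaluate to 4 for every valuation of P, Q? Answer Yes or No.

Yes

At P = 3, Q = 3, for instance:
!Q = !3 = 1
P -> Q = 3 -> 3 = 4
!Q || (P -> Q) = 1 || 4 = 4
(!Q || (P -> Q)) || Q = 4 || 3 = 4
Q -> Q = 3 -> 3 = 4
!P = !3 = 1
!!P = !1 = 3
(Q -> Q) || !!P = 4 || 3 = 4
((!Q || (P -> Q)) || Q) && ((Q -> Q) || !!P) = 4 && 4 = 4
(((!Q || (P -> Q)) || Q) && ((Q -> Q) || !!P)) -> ((!Q || (P -> Q)) || Q) = 4 -> 4 = 4
and checking the remaining 24 assignments likewise gives ≥ 4 in every case.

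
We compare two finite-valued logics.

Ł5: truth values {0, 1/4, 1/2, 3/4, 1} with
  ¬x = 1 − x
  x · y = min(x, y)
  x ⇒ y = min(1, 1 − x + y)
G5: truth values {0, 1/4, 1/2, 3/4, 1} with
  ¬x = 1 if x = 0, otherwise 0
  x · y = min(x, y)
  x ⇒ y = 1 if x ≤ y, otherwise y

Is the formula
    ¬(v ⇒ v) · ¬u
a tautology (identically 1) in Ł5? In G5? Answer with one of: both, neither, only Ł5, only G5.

neither

In Ł5: at u = 0, v = 0 the value is 0 — not a tautology.
In G5: at u = 0, v = 0 the value is 0 — not a tautology.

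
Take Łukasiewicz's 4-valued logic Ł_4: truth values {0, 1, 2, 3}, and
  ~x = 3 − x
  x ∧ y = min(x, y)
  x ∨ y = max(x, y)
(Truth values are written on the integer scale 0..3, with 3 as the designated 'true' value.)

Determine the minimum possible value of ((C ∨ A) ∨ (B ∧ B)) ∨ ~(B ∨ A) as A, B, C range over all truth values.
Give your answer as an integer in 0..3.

Take A = 0, B = 1, C = 0:
C ∨ A = 0 ∨ 0 = 0
B ∧ B = 1 ∧ 1 = 1
(C ∨ A) ∨ (B ∧ B) = 0 ∨ 1 = 1
B ∨ A = 1 ∨ 0 = 1
~(B ∨ A) = ~1 = 2
((C ∨ A) ∨ (B ∧ B)) ∨ ~(B ∨ A) = 1 ∨ 2 = 2
No assignment yields a value below 2, so this is the minimum.

2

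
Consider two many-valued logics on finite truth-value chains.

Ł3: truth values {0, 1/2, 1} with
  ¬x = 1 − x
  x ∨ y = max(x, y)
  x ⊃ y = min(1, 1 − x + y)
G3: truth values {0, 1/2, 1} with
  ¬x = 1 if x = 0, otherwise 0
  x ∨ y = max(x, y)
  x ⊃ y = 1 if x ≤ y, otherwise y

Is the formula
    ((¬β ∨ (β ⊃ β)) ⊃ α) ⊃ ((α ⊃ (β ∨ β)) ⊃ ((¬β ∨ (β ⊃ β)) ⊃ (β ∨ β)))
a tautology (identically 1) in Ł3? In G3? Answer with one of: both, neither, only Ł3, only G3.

In Ł3: every assignment gives 1 — tautology.
In G3: every assignment gives 1 — tautology.

both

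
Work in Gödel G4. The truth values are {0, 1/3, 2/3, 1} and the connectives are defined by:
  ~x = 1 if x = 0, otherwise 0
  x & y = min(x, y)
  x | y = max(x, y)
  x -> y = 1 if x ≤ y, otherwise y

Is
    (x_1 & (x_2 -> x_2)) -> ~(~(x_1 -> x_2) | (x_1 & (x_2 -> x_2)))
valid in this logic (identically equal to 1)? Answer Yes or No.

Counterexample: take x_1 = 1/3, x_2 = 0.
x_2 -> x_2 = 0 -> 0 = 1
x_1 & (x_2 -> x_2) = 1/3 & 1 = 1/3
x_1 -> x_2 = 1/3 -> 0 = 0
~(x_1 -> x_2) = ~0 = 1
~(x_1 -> x_2) | (x_1 & (x_2 -> x_2)) = 1 | 1/3 = 1
~(~(x_1 -> x_2) | (x_1 & (x_2 -> x_2))) = ~1 = 0
(x_1 & (x_2 -> x_2)) -> ~(~(x_1 -> x_2) | (x_1 & (x_2 -> x_2))) = 1/3 -> 0 = 0
This gives 0 ≠ 1.

No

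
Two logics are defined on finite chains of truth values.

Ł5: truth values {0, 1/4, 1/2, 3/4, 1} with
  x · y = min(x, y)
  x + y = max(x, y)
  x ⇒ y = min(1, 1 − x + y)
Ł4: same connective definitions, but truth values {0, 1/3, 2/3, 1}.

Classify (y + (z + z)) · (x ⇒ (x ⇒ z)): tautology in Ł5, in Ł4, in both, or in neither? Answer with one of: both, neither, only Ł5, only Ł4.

neither

In Ł5: at x = 0, y = 0, z = 0 the value is 0 — not a tautology.
In Ł4: at x = 0, y = 0, z = 0 the value is 0 — not a tautology.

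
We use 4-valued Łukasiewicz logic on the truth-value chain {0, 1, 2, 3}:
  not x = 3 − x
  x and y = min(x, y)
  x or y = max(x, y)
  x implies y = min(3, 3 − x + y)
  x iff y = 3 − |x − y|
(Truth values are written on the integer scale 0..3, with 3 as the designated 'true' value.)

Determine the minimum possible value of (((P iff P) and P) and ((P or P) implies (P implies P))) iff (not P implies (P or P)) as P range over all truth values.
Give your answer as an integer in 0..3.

Take P = 1:
P iff P = 1 iff 1 = 3
(P iff P) and P = 3 and 1 = 1
P or P = 1 or 1 = 1
P implies P = 1 implies 1 = 3
(P or P) implies (P implies P) = 1 implies 3 = 3
((P iff P) and P) and ((P or P) implies (P implies P)) = 1 and 3 = 1
not P = not 1 = 2
P or P = 1 or 1 = 1
not P implies (P or P) = 2 implies 1 = 2
(((P iff P) and P) and ((P or P) implies (P implies P))) iff (not P implies (P or P)) = 1 iff 2 = 2
No assignment yields a value below 2, so this is the minimum.

2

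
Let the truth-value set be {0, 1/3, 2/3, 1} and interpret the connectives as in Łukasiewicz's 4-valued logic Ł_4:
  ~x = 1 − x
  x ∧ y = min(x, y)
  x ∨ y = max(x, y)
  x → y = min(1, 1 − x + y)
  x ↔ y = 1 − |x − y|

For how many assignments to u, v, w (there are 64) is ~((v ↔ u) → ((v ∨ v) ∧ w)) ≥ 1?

value 1: 7 assignments (counts)
value 2/3: 14 assignments
value 1/3: 19 assignments
value 0: 24 assignments
So 7 of the 64 assignments meet the threshold.

7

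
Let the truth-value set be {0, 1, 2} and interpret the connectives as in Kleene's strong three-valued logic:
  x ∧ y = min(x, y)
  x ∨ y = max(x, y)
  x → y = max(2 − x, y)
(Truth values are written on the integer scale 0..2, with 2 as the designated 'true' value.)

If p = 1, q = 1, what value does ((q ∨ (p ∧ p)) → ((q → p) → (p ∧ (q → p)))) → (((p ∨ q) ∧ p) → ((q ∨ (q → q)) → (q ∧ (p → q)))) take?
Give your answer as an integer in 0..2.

p ∧ p = 1 ∧ 1 = 1
q ∨ (p ∧ p) = 1 ∨ 1 = 1
q → p = 1 → 1 = 1
q → p = 1 → 1 = 1
p ∧ (q → p) = 1 ∧ 1 = 1
(q → p) → (p ∧ (q → p)) = 1 → 1 = 1
(q ∨ (p ∧ p)) → ((q → p) → (p ∧ (q → p))) = 1 → 1 = 1
p ∨ q = 1 ∨ 1 = 1
(p ∨ q) ∧ p = 1 ∧ 1 = 1
q → q = 1 → 1 = 1
q ∨ (q → q) = 1 ∨ 1 = 1
p → q = 1 → 1 = 1
q ∧ (p → q) = 1 ∧ 1 = 1
(q ∨ (q → q)) → (q ∧ (p → q)) = 1 → 1 = 1
((p ∨ q) ∧ p) → ((q ∨ (q → q)) → (q ∧ (p → q))) = 1 → 1 = 1
((q ∨ (p ∧ p)) → ((q → p) → (p ∧ (q → p)))) → (((p ∨ q) ∧ p) → ((q ∨ (q → q)) → (q ∧ (p → q)))) = 1 → 1 = 1

1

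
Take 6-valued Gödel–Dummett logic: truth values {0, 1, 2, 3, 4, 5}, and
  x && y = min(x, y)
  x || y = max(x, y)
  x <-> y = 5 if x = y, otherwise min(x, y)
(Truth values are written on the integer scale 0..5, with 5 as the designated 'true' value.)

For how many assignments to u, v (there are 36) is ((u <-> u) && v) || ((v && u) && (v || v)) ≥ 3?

18

value 5: 6 assignments (counts)
value 4: 6 assignments (counts)
value 3: 6 assignments (counts)
value 2: 6 assignments
value 1: 6 assignments
value 0: 6 assignments
So 18 of the 36 assignments meet the threshold.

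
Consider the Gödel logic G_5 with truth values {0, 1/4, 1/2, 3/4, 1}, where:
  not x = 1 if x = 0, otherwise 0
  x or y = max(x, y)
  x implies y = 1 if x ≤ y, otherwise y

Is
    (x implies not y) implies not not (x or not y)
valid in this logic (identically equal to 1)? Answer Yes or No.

No

Counterexample: take x = 0, y = 1/4.
not y = not 1/4 = 0
x implies not y = 0 implies 0 = 1
not y = not 1/4 = 0
x or not y = 0 or 0 = 0
not (x or not y) = not 0 = 1
not not (x or not y) = not 1 = 0
(x implies not y) implies not not (x or not y) = 1 implies 0 = 0
This gives 0 ≠ 1.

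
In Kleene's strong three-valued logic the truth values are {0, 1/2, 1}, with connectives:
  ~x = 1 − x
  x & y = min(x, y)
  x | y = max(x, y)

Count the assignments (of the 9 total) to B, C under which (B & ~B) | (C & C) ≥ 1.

3

B = 0, C = 0 ↦ 0  <
B = 0, C = 1/2 ↦ 1/2  <
B = 0, C = 1 ↦ 1  ≥
B = 1/2, C = 0 ↦ 1/2  <
B = 1/2, C = 1/2 ↦ 1/2  <
B = 1/2, C = 1 ↦ 1  ≥
B = 1, C = 0 ↦ 0  <
B = 1, C = 1/2 ↦ 1/2  <
B = 1, C = 1 ↦ 1  ≥
So 3 of the 9 assignments meet the threshold.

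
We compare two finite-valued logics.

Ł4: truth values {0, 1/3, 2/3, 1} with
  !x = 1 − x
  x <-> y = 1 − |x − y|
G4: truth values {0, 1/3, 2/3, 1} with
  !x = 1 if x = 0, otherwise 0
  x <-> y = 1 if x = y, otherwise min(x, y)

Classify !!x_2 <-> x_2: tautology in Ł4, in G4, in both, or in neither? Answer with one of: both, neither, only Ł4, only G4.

only Ł4

In Ł4: every assignment gives 1 — tautology.
In G4: at x_2 = 1/3 the value is 1/3 — not a tautology.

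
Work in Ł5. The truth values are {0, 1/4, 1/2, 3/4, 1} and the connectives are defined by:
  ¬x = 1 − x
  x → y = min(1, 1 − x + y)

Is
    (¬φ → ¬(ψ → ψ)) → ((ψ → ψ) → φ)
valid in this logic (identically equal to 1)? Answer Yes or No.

Yes

At φ = 3/4, ψ = 1/2, for instance:
¬φ = ¬3/4 = 1/4
ψ → ψ = 1/2 → 1/2 = 1
¬(ψ → ψ) = ¬1 = 0
¬φ → ¬(ψ → ψ) = 1/4 → 0 = 3/4
(ψ → ψ) → φ = 1 → 3/4 = 3/4
(¬φ → ¬(ψ → ψ)) → ((ψ → ψ) → φ) = 3/4 → 3/4 = 1
and checking the remaining 24 assignments likewise gives ≥ 1 in every case.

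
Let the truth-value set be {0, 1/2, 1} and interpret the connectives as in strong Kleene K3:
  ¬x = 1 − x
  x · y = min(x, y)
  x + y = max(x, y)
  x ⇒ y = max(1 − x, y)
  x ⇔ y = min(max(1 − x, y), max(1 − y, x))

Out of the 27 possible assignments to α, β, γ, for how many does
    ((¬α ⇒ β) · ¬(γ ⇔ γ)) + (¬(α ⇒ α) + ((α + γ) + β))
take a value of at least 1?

value 1: 19 assignments (counts)
value 1/2: 7 assignments
value 0: 1 assignment
So 19 of the 27 assignments meet the threshold.

19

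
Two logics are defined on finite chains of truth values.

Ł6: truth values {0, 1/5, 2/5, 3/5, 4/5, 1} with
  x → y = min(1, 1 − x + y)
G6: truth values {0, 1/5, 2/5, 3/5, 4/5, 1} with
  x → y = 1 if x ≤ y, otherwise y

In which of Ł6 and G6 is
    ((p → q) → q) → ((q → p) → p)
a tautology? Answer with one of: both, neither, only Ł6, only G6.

only Ł6

In Ł6: every assignment gives 1 — tautology.
In G6: at p = 1/5, q = 0 the value is 1/5 — not a tautology.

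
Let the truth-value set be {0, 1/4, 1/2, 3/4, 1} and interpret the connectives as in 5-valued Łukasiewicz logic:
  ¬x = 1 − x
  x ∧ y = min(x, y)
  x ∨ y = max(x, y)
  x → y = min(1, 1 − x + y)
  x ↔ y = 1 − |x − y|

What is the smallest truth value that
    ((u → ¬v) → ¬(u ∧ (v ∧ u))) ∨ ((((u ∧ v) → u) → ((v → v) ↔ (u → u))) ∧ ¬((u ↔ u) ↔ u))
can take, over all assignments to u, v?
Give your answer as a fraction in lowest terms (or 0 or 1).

Take u = 1/2, v = 1/2:
¬v = ¬1/2 = 1/2
u → ¬v = 1/2 → 1/2 = 1
v ∧ u = 1/2 ∧ 1/2 = 1/2
u ∧ (v ∧ u) = 1/2 ∧ 1/2 = 1/2
¬(u ∧ (v ∧ u)) = ¬1/2 = 1/2
(u → ¬v) → ¬(u ∧ (v ∧ u)) = 1 → 1/2 = 1/2
u ∧ v = 1/2 ∧ 1/2 = 1/2
(u ∧ v) → u = 1/2 → 1/2 = 1
v → v = 1/2 → 1/2 = 1
u → u = 1/2 → 1/2 = 1
(v → v) ↔ (u → u) = 1 ↔ 1 = 1
((u ∧ v) → u) → ((v → v) ↔ (u → u)) = 1 → 1 = 1
u ↔ u = 1/2 ↔ 1/2 = 1
(u ↔ u) ↔ u = 1 ↔ 1/2 = 1/2
¬((u ↔ u) ↔ u) = ¬1/2 = 1/2
(((u ∧ v) → u) → ((v → v) ↔ (u → u))) ∧ ¬((u ↔ u) ↔ u) = 1 ∧ 1/2 = 1/2
((u → ¬v) → ¬(u ∧ (v ∧ u))) ∨ ((((u ∧ v) → u) → ((v → v) ↔ (u → u))) ∧ ¬((u ↔ u) ↔ u)) = 1/2 ∨ 1/2 = 1/2
No assignment yields a value below 1/2, so this is the minimum.

1/2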